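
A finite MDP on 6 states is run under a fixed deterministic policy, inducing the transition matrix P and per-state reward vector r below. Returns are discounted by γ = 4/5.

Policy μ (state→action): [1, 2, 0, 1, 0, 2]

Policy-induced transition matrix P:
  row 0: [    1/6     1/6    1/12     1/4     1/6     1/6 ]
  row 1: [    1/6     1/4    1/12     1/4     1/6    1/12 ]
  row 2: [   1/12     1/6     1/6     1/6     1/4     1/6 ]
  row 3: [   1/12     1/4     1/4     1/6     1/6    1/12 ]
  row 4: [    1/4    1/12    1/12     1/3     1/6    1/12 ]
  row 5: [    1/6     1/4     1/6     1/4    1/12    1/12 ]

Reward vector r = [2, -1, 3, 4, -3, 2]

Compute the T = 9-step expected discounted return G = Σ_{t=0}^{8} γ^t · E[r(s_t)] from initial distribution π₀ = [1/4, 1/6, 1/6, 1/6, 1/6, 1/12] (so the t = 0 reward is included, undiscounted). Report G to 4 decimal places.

G = 5.0673

t=0: π = [0.2500, 0.1667, 0.1667, 0.1667, 0.1667, 0.0833], E[r] = 1.1667, γ^t·E[r] = 1.166667, running G = 1.166667
t=1: π = [0.1528, 0.1875, 0.1319, 0.2361, 0.1736, 0.1181], E[r] = 1.1736, γ^t·E[r] = 0.938889, running G = 2.105556
t=2: π = [0.1505, 0.1973, 0.1435, 0.2338, 0.1678, 0.1071], E[r] = 1.1800, γ^t·E[r] = 0.755185, running G = 2.860741
t=3: π = [0.1492, 0.1975, 0.1432, 0.2325, 0.1697, 0.1078], E[r] = 1.1671, γ^t·E[r] = 0.597580, running G = 3.458321
t=4: π = [0.1495, 0.1974, 0.1430, 0.2328, 0.1696, 0.1077], E[r] = 1.1686, γ^t·E[r] = 0.478642, running G = 3.936963
t=5: π = [0.1495, 0.1974, 0.1430, 0.2328, 0.1696, 0.1077], E[r] = 1.1685, γ^t·E[r] = 0.382910, running G = 4.319872
t=6: π = [0.1495, 0.1974, 0.1430, 0.2328, 0.1696, 0.1077], E[r] = 1.1685, γ^t·E[r] = 0.306326, running G = 4.626198
t=7: π = [0.1495, 0.1974, 0.1430, 0.2328, 0.1696, 0.1077], E[r] = 1.1685, γ^t·E[r] = 0.245061, running G = 4.871259
t=8: π = [0.1495, 0.1974, 0.1430, 0.2328, 0.1696, 0.1077], E[r] = 1.1685, γ^t·E[r] = 0.196049, running G = 5.067307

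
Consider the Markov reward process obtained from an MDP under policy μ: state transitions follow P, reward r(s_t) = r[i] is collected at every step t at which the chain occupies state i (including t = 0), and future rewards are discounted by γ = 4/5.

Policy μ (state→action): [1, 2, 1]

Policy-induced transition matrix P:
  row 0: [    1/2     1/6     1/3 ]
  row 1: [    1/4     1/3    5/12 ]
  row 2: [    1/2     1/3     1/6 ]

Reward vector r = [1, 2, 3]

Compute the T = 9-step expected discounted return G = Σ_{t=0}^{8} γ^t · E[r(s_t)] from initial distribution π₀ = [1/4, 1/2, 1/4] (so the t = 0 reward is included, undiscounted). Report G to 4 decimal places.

t=0: π = [0.2500, 0.5000, 0.2500], E[r] = 2.0000, γ^t·E[r] = 2.000000, running G = 2.000000
t=1: π = [0.3750, 0.2917, 0.3333], E[r] = 1.9583, γ^t·E[r] = 1.566667, running G = 3.566667
t=2: π = [0.4271, 0.2708, 0.3021], E[r] = 1.8750, γ^t·E[r] = 1.200000, running G = 4.766667
t=3: π = [0.4323, 0.2622, 0.3056], E[r] = 1.8733, γ^t·E[r] = 0.959111, running G = 5.725778
t=4: π = [0.4345, 0.2613, 0.3043], E[r] = 1.8698, γ^t·E[r] = 0.765867, running G = 6.491644
t=5: π = [0.4347, 0.2609, 0.3044], E[r] = 1.8697, γ^t·E[r] = 0.612670, running G = 7.104314
t=6: π = [0.4348, 0.2609, 0.3043], E[r] = 1.8696, γ^t·E[r] = 0.490098, running G = 7.594412
t=7: π = [0.4348, 0.2609, 0.3043], E[r] = 1.8696, γ^t·E[r] = 0.392078, running G = 7.986489
t=8: π = [0.4348, 0.2609, 0.3043], E[r] = 1.8696, γ^t·E[r] = 0.313661, running G = 8.300151

G = 8.3002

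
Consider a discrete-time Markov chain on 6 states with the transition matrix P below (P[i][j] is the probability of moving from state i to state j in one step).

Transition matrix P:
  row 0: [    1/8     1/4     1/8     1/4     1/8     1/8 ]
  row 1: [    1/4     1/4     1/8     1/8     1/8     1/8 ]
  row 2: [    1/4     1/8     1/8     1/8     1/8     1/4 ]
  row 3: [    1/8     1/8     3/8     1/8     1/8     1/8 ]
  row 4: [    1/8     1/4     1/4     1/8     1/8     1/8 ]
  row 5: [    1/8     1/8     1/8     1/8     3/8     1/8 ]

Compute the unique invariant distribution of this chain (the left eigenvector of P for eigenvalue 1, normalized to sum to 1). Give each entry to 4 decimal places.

π = [0.1715, 0.1905, 0.1819, 0.1464, 0.1619, 0.1477]

Balance equations π_j = Σ_i π_i·P[i][j]:
  π_0 = 1/8·π_0 + 1/4·π_1 + 1/4·π_2 + 1/8·π_3 + 1/8·π_4 + 1/8·π_5
  π_1 = 1/4·π_0 + 1/4·π_1 + 1/8·π_2 + 1/8·π_3 + 1/4·π_4 + 1/8·π_5
  π_2 = 1/8·π_0 + 1/8·π_1 + 1/8·π_2 + 3/8·π_3 + 1/4·π_4 + 1/8·π_5
  π_3 = 1/4·π_0 + 1/8·π_1 + 1/8·π_2 + 1/8·π_3 + 1/8·π_4 + 1/8·π_5
  π_4 = 1/8·π_0 + 1/8·π_1 + 1/8·π_2 + 1/8·π_3 + 1/8·π_4 + 3/8·π_5
  normalize: π_0 + π_1 + π_2 + π_3 + π_4 + π_5 = 1
Solving the linear system gives exactly π = [639/3725, 3548/18625, 3387/18625, 1091/7450, 3016/18625, 5503/37250].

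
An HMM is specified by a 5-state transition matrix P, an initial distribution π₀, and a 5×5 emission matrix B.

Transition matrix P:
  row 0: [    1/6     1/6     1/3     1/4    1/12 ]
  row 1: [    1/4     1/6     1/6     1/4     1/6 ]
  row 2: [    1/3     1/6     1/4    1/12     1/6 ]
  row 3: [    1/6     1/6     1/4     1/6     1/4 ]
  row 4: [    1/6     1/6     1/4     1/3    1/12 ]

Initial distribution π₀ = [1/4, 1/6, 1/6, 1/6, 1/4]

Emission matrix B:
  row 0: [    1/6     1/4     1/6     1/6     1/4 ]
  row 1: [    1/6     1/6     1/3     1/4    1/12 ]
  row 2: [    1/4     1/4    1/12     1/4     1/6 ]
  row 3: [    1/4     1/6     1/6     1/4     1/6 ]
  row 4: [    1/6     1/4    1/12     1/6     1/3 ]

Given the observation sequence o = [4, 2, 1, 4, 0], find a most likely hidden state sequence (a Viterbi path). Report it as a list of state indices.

t=0: δ = [6.250e-02, 1.389e-02, 2.778e-02, 2.778e-02, 8.333e-02]  (obs o_0=4)
t=1: δ = [2.315e-03, 4.630e-03, 1.736e-03, 4.630e-03, 5.787e-04]  ψ = [4, 4, 0, 4, 3]  (obs o_1=2)
t=2: δ = [2.894e-04, 1.286e-04, 2.894e-04, 1.929e-04, 2.894e-04]  ψ = [1, 1, 3, 1, 3]  (obs o_2=1)
t=3: δ = [2.411e-05, 4.019e-06, 1.608e-05, 1.608e-05, 1.608e-05]  ψ = [2, 0, 0, 4, 2]  (obs o_3=4)
t=4: δ = [8.931e-07, 6.698e-07, 2.009e-06, 1.507e-06, 6.698e-07]  ψ = [2, 0, 0, 0, 3]  (obs o_4=0)
backtrack: best end state = 2; path = [4, 3, 2, 0, 2]

path = [4, 3, 2, 0, 2]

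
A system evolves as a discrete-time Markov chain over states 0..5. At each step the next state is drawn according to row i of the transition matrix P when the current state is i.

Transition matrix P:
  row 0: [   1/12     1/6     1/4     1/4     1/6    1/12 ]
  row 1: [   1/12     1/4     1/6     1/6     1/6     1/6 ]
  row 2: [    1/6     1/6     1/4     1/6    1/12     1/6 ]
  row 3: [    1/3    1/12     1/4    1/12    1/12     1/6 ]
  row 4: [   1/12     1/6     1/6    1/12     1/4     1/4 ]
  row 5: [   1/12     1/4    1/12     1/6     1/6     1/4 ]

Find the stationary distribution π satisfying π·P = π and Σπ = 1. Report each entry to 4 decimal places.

Balance equations π_j = Σ_i π_i·P[i][j]:
  π_0 = 1/12·π_0 + 1/12·π_1 + 1/6·π_2 + 1/3·π_3 + 1/12·π_4 + 1/12·π_5
  π_1 = 1/6·π_0 + 1/4·π_1 + 1/6·π_2 + 1/12·π_3 + 1/6·π_4 + 1/4·π_5
  π_2 = 1/4·π_0 + 1/6·π_1 + 1/4·π_2 + 1/4·π_3 + 1/6·π_4 + 1/12·π_5
  π_3 = 1/4·π_0 + 1/6·π_1 + 1/6·π_2 + 1/12·π_3 + 1/12·π_4 + 1/6·π_5
  π_4 = 1/6·π_0 + 1/6·π_1 + 1/12·π_2 + 1/12·π_3 + 1/4·π_4 + 1/6·π_5
  normalize: π_0 + π_1 + π_2 + π_3 + π_4 + π_5 = 1
Solving the linear system gives exactly π = [529/3847, 710/3847, 737/3847, 588/3847, 579/3847, 704/3847].

π = [0.1375, 0.1846, 0.1916, 0.1528, 0.1505, 0.1830]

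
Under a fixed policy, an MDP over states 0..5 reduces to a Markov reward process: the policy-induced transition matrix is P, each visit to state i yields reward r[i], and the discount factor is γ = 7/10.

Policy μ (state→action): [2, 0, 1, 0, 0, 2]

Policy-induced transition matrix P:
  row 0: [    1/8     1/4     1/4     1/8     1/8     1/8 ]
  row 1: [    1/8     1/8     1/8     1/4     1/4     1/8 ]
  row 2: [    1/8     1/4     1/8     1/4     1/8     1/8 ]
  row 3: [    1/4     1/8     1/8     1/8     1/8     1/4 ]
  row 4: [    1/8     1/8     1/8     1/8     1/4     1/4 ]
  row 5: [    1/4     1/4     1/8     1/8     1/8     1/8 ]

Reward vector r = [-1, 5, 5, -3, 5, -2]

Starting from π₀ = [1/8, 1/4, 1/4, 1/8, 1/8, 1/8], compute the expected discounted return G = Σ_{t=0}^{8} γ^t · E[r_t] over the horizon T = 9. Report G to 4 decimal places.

G = 5.6405

t=0: π = [0.1250, 0.2500, 0.2500, 0.1250, 0.1250, 0.1250], E[r] = 2.3750, γ^t·E[r] = 2.375000, running G = 2.375000
t=1: π = [0.1563, 0.1875, 0.1406, 0.1875, 0.1719, 0.1563], E[r] = 1.4688, γ^t·E[r] = 1.028125, running G = 3.403125
t=2: π = [0.1680, 0.1816, 0.1445, 0.1660, 0.1699, 0.1699], E[r] = 1.4746, γ^t·E[r] = 0.722559, running G = 4.125684
t=3: π = [0.1670, 0.1853, 0.1460, 0.1658, 0.1689, 0.1670], E[r] = 1.5029, γ^t·E[r] = 0.515505, running G = 4.641188
t=4: π = [0.1666, 0.1850, 0.1459, 0.1664, 0.1693, 0.1668], E[r] = 1.5013, γ^t·E[r] = 0.360450, running G = 5.001639
t=5: π = [0.1667, 0.1849, 0.1458, 0.1664, 0.1693, 0.1670], E[r] = 1.5005, γ^t·E[r] = 0.252182, running G = 5.253821
t=6: π = [0.1667, 0.1849, 0.1458, 0.1663, 0.1693, 0.1670], E[r] = 1.5006, γ^t·E[r] = 0.176542, running G = 5.430363
t=7: π = [0.1667, 0.1849, 0.1458, 0.1663, 0.1693, 0.1670], E[r] = 1.5006, γ^t·E[r] = 0.123581, running G = 5.553944
t=8: π = [0.1667, 0.1849, 0.1458, 0.1663, 0.1693, 0.1670], E[r] = 1.5006, γ^t·E[r] = 0.086506, running G = 5.640450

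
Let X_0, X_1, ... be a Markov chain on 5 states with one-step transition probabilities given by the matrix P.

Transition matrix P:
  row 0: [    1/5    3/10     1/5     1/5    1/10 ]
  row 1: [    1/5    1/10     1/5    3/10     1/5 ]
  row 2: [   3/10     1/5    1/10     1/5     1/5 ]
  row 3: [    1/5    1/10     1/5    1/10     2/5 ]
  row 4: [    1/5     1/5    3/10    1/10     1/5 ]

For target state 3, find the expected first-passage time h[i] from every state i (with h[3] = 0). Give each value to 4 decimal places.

h = [4.8470, 4.4920, 4.9327, 0.0000, 5.4345]

First-step conditioning: h[3] = 0; for i ≠ 3, h[i] = 1 + Σ_k P[i][k]·h[k].
  h[0] = 1 + 1/5·h[0] + 3/10·h[1] + 1/5·h[2] + 1/10·h[4]
  h[1] = 1 + 1/5·h[0] + 1/10·h[1] + 1/5·h[2] + 1/5·h[4]
  h[2] = 1 + 3/10·h[0] + 1/5·h[1] + 1/10·h[2] + 1/5·h[4]
  h[4] = 1 + 1/5·h[0] + 1/5·h[1] + 3/10·h[2] + 1/5·h[4]
Solving the 4×4 linear system over states ≠ 3 gives exactly h = [3960/817, 3670/817, 4030/817, 0, 4440/817] (h[3] = 0 is the target).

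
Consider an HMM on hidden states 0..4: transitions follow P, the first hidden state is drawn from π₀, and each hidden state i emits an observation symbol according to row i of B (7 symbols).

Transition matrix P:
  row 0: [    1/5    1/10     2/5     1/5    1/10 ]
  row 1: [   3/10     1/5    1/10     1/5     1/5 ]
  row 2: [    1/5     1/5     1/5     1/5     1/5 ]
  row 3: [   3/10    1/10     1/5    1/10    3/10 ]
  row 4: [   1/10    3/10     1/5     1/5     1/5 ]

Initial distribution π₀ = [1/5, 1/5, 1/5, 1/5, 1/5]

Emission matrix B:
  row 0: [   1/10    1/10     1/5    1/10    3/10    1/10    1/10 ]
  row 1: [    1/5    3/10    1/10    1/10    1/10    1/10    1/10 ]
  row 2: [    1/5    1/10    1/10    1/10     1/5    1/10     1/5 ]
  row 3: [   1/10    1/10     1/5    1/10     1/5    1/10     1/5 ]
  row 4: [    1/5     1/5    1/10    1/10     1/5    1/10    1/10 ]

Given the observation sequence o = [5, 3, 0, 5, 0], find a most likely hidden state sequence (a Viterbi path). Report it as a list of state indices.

t=0: δ = [2.000e-02, 2.000e-02, 2.000e-02, 2.000e-02, 2.000e-02]  (obs o_0=5)
t=1: δ = [6.000e-04, 6.000e-04, 8.000e-04, 4.000e-04, 6.000e-04]  ψ = [1, 4, 0, 0, 3]  (obs o_1=3)
t=2: δ = [1.800e-05, 3.600e-05, 4.800e-05, 1.600e-05, 3.200e-05]  ψ = [1, 4, 0, 2, 2]  (obs o_2=0)
t=3: δ = [1.080e-06, 9.600e-07, 9.600e-07, 9.600e-07, 9.600e-07]  ψ = [1, 2, 2, 2, 2]  (obs o_3=5)
t=4: δ = [2.880e-08, 5.760e-08, 8.640e-08, 2.160e-08, 5.760e-08]  ψ = [1, 4, 0, 0, 3]  (obs o_4=0)
backtrack: best end state = 2; path = [3, 4, 1, 0, 2]

path = [3, 4, 1, 0, 2]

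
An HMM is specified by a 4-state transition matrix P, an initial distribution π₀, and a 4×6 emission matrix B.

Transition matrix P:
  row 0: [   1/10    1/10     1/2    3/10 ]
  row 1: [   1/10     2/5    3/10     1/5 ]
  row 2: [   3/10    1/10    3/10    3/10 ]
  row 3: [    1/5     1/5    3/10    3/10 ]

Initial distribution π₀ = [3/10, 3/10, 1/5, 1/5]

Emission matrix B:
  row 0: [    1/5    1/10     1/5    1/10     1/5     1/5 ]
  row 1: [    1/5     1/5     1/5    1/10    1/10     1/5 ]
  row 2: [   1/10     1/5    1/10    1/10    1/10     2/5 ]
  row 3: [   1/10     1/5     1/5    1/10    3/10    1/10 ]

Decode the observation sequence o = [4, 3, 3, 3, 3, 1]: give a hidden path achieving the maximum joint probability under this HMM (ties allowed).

path = [0, 2, 0, 2, 0, 2]

t=0: δ = [6.000e-02, 3.000e-02, 2.000e-02, 6.000e-02]  (obs o_0=4)
t=1: δ = [1.200e-03, 1.200e-03, 3.000e-03, 1.800e-03]  ψ = [3, 1, 0, 0]  (obs o_1=3)
t=2: δ = [9.000e-05, 4.800e-05, 9.000e-05, 9.000e-05]  ψ = [2, 1, 2, 2]  (obs o_2=3)
t=3: δ = [2.700e-06, 1.920e-06, 4.500e-06, 2.700e-06]  ψ = [2, 1, 0, 0]  (obs o_3=3)
t=4: δ = [1.350e-07, 7.680e-08, 1.350e-07, 1.350e-07]  ψ = [2, 1, 0, 2]  (obs o_4=3)
t=5: δ = [4.050e-09, 6.144e-09, 1.350e-08, 8.100e-09]  ψ = [2, 1, 0, 0]  (obs o_5=1)
backtrack: best end state = 2; path = [0, 2, 0, 2, 0, 2]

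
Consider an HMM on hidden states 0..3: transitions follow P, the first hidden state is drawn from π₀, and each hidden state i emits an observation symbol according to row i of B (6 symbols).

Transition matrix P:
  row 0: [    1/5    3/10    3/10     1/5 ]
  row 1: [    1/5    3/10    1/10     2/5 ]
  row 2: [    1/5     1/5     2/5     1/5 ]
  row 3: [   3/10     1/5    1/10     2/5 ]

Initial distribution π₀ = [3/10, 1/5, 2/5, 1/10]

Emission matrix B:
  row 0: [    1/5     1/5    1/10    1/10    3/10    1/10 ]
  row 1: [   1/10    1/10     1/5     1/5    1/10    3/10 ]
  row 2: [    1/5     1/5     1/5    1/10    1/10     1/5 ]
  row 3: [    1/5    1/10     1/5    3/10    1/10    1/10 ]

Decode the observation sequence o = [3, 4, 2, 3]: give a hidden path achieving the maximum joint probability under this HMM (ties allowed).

path = [3, 0, 1, 3]

t=0: δ = [3.000e-02, 4.000e-02, 4.000e-02, 3.000e-02]  (obs o_0=3)
t=1: δ = [2.700e-03, 1.200e-03, 1.600e-03, 1.600e-03]  ψ = [3, 1, 2, 1]  (obs o_1=4)
t=2: δ = [5.400e-05, 1.620e-04, 1.620e-04, 1.280e-04]  ψ = [0, 0, 0, 3]  (obs o_2=2)
t=3: δ = [3.840e-06, 9.720e-06, 6.480e-06, 1.944e-05]  ψ = [3, 1, 2, 1]  (obs o_3=3)
backtrack: best end state = 3; path = [3, 0, 1, 3]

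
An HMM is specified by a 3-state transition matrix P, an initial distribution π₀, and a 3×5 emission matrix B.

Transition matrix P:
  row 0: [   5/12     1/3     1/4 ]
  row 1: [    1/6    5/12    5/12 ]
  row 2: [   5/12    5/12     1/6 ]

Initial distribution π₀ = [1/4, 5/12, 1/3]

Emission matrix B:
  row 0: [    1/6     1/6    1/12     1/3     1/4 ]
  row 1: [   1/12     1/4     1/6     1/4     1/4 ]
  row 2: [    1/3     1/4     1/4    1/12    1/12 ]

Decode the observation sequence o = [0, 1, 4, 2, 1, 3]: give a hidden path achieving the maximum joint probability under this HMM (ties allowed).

t=0: δ = [4.167e-02, 3.472e-02, 1.111e-01]  (obs o_0=0)
t=1: δ = [7.716e-03, 1.157e-02, 4.630e-03]  ψ = [2, 2, 2]  (obs o_1=1)
t=2: δ = [8.038e-04, 1.206e-03, 4.019e-04]  ψ = [0, 1, 1]  (obs o_2=4)
t=3: δ = [2.791e-05, 8.372e-05, 1.256e-04]  ψ = [0, 1, 1]  (obs o_3=2)
t=4: δ = [8.721e-06, 1.308e-05, 8.721e-06]  ψ = [2, 2, 1]  (obs o_4=1)
t=5: δ = [1.211e-06, 1.363e-06, 4.542e-07]  ψ = [0, 1, 1]  (obs o_5=3)
backtrack: best end state = 1; path = [2, 1, 1, 2, 1, 1]

path = [2, 1, 1, 2, 1, 1]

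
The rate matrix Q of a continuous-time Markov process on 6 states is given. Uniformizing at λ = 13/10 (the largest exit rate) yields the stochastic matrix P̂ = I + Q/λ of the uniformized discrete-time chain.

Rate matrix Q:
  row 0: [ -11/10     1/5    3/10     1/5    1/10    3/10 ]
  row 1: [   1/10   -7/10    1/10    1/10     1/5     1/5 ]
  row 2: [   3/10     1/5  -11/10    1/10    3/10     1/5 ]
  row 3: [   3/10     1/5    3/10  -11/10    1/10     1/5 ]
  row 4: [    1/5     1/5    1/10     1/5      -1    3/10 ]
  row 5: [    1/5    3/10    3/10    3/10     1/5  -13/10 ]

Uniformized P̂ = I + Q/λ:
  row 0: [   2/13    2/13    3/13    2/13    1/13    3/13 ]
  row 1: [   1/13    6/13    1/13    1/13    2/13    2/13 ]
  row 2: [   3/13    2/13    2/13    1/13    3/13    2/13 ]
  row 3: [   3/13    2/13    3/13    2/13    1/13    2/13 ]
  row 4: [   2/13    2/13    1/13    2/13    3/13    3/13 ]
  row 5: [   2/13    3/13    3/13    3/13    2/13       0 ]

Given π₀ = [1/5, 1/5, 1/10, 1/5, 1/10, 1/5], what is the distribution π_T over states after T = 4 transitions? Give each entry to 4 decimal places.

π = [0.1581, 0.2391, 0.1580, 0.1352, 0.1554, 0.1542]

t=0: π = [0.2000, 0.2000, 0.1000, 0.2000, 0.1000, 0.2000]
t=1: π = [0.1615, 0.2308, 0.1769, 0.1462, 0.1385, 0.1462]
t=2: π = [0.1609, 0.2361, 0.1604, 0.1337, 0.1544, 0.1544]
t=3: π = [0.1583, 0.2384, 0.1584, 0.1352, 0.1554, 0.1543]
t=4: π = [0.1581, 0.2391, 0.1580, 0.1352, 0.1554, 0.1542]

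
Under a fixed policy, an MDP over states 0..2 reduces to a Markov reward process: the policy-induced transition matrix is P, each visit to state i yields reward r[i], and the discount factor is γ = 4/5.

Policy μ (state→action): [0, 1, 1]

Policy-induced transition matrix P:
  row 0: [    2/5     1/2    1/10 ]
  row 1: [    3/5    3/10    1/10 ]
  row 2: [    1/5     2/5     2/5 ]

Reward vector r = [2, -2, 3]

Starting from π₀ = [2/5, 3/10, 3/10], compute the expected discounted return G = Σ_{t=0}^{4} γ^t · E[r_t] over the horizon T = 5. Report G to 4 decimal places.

G = 2.3856

t=0: π = [0.4000, 0.3000, 0.3000], E[r] = 1.1000, γ^t·E[r] = 1.100000, running G = 1.100000
t=1: π = [0.4000, 0.4100, 0.1900], E[r] = 0.5500, γ^t·E[r] = 0.440000, running G = 1.540000
t=2: π = [0.4440, 0.3990, 0.1570], E[r] = 0.5610, γ^t·E[r] = 0.359040, running G = 1.899040
t=3: π = [0.4484, 0.4045, 0.1471], E[r] = 0.5291, γ^t·E[r] = 0.270899, running G = 2.169939
t=4: π = [0.4515, 0.4044, 0.1441], E[r] = 0.5266, γ^t·E[r] = 0.215683, running G = 2.385622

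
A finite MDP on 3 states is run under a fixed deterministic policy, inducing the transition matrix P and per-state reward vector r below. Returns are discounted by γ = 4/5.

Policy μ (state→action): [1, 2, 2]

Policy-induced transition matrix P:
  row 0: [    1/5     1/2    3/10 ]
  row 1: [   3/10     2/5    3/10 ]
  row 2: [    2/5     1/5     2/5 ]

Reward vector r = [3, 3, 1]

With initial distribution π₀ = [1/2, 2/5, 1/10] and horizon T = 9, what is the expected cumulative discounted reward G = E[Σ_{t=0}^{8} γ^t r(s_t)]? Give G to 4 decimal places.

G = 10.6080

t=0: π = [0.5000, 0.4000, 0.1000], E[r] = 2.8000, γ^t·E[r] = 2.800000, running G = 2.800000
t=1: π = [0.2600, 0.4300, 0.3100], E[r] = 2.3800, γ^t·E[r] = 1.904000, running G = 4.704000
t=2: π = [0.3050, 0.3640, 0.3310], E[r] = 2.3380, γ^t·E[r] = 1.496320, running G = 6.200320
t=3: π = [0.3026, 0.3643, 0.3331], E[r] = 2.3338, γ^t·E[r] = 1.194906, running G = 7.395226
t=4: π = [0.3031, 0.3636, 0.3333], E[r] = 2.3334, γ^t·E[r] = 0.955752, running G = 8.350978
t=5: π = [0.3030, 0.3636, 0.3333], E[r] = 2.3333, γ^t·E[r] = 0.764588, running G = 9.115566
t=6: π = [0.3030, 0.3636, 0.3333], E[r] = 2.3333, γ^t·E[r] = 0.611669, running G = 9.727236
t=7: π = [0.3030, 0.3636, 0.3333], E[r] = 2.3333, γ^t·E[r] = 0.489335, running G = 10.216571
t=8: π = [0.3030, 0.3636, 0.3333], E[r] = 2.3333, γ^t·E[r] = 0.391468, running G = 10.608040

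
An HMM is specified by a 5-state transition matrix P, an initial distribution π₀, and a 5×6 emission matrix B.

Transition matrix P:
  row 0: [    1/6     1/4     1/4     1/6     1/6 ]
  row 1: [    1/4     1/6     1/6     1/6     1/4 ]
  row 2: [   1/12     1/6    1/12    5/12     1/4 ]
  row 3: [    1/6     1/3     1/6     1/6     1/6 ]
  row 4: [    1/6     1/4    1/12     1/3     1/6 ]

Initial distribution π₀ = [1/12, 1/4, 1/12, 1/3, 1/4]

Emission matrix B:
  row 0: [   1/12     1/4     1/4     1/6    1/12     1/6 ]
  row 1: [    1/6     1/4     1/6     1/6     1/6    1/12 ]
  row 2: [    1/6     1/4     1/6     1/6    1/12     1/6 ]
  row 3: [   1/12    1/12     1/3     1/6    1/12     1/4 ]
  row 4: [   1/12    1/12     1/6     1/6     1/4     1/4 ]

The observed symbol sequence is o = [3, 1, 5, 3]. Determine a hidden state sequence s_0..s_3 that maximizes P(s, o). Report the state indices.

t=0: δ = [1.389e-02, 4.167e-02, 1.389e-02, 5.556e-02, 4.167e-02]  (obs o_0=3)
t=1: δ = [2.604e-03, 4.630e-03, 2.315e-03, 1.157e-03, 8.681e-04]  ψ = [1, 3, 3, 4, 1]  (obs o_1=1)
t=2: δ = [1.929e-04, 6.430e-05, 1.286e-04, 2.411e-04, 2.894e-04]  ψ = [1, 1, 1, 2, 1]  (obs o_2=5)
t=3: δ = [8.038e-06, 1.340e-05, 8.038e-06, 1.608e-05, 8.038e-06]  ψ = [4, 3, 0, 4, 4]  (obs o_3=3)
backtrack: best end state = 3; path = [3, 1, 4, 3]

path = [3, 1, 4, 3]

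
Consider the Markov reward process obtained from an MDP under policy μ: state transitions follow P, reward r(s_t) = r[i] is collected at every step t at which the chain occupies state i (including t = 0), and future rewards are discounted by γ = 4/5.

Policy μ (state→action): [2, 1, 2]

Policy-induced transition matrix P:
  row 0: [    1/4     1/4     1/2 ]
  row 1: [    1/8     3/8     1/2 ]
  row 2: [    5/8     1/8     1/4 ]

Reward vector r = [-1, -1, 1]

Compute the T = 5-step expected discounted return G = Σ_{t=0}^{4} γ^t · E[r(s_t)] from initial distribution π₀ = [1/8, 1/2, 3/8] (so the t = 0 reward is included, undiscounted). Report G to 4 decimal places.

G = -0.7140

t=0: π = [0.1250, 0.5000, 0.3750], E[r] = -0.2500, γ^t·E[r] = -0.250000, running G = -0.250000
t=1: π = [0.3281, 0.2656, 0.4063], E[r] = -0.1875, γ^t·E[r] = -0.150000, running G = -0.400000
t=2: π = [0.3691, 0.2324, 0.3984], E[r] = -0.2031, γ^t·E[r] = -0.130000, running G = -0.530000
t=3: π = [0.3704, 0.2292, 0.4004], E[r] = -0.1992, γ^t·E[r] = -0.102000, running G = -0.632000
t=4: π = [0.3715, 0.2286, 0.3999], E[r] = -0.2002, γ^t·E[r] = -0.082000, running G = -0.714000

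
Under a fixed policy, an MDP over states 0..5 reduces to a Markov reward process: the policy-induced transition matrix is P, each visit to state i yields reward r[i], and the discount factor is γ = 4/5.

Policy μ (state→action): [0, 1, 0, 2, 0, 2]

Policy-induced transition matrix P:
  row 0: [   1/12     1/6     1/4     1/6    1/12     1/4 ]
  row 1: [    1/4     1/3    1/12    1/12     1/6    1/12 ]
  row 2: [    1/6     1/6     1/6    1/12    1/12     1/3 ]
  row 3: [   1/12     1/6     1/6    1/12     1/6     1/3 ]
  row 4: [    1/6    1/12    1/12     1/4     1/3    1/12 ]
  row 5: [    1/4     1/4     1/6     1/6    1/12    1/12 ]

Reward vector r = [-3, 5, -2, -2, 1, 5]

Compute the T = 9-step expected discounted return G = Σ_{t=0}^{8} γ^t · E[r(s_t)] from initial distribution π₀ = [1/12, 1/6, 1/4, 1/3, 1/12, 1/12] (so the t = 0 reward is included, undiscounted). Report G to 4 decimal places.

t=0: π = [0.0833, 0.1667, 0.2500, 0.3333, 0.0833, 0.0833], E[r] = -0.0833, γ^t·E[r] = -0.083333, running G = -0.083333
t=1: π = [0.1528, 0.1944, 0.1528, 0.1111, 0.1458, 0.2431], E[r] = 1.3472, γ^t·E[r] = 1.077778, running G = 0.994444
t=2: π = [0.1811, 0.2072, 0.1510, 0.1406, 0.1453, 0.1748], E[r] = 0.9282, γ^t·E[r] = 0.594074, running G = 1.588519
t=3: π = [0.1717, 0.2037, 0.1524, 0.1372, 0.1486, 0.1864], E[r] = 1.0049, γ^t·E[r] = 0.514494, running G = 2.103012
t=4: π = [0.1734, 0.2038, 0.1516, 0.1379, 0.1489, 0.1843], E[r] = 0.9900, γ^t·E[r] = 0.405500, running G = 2.508512
t=5: π = [0.1731, 0.2036, 0.1517, 0.1380, 0.1490, 0.1846], E[r] = 0.9915, γ^t·E[r] = 0.324900, running G = 2.833412
t=6: π = [0.1731, 0.2036, 0.1517, 0.1380, 0.1491, 0.1846], E[r] = 0.9912, γ^t·E[r] = 0.259840, running G = 3.093251
t=7: π = [0.1731, 0.2036, 0.1517, 0.1380, 0.1491, 0.1846], E[r] = 0.9912, γ^t·E[r] = 0.207871, running G = 3.301123
t=8: π = [0.1731, 0.2036, 0.1517, 0.1380, 0.1491, 0.1846], E[r] = 0.9912, γ^t·E[r] = 0.166296, running G = 3.467419

G = 3.4674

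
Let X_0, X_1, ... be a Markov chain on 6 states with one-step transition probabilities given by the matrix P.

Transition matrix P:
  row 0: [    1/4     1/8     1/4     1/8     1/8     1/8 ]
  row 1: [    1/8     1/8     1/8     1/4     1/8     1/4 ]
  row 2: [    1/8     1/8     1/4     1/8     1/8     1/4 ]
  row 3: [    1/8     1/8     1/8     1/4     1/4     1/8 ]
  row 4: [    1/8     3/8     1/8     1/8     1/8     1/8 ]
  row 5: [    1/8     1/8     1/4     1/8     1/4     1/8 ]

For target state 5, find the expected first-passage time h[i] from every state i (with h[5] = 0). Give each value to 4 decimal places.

h = [5.9159, 5.2808, 5.1764, 6.0120, 5.8495, 0.0000]

First-step conditioning: h[5] = 0; for i ≠ 5, h[i] = 1 + Σ_k P[i][k]·h[k].
  h[0] = 1 + 1/4·h[0] + 1/8·h[1] + 1/4·h[2] + 1/8·h[3] + 1/8·h[4]
  h[1] = 1 + 1/8·h[0] + 1/8·h[1] + 1/8·h[2] + 1/4·h[3] + 1/8·h[4]
  h[2] = 1 + 1/8·h[0] + 1/8·h[1] + 1/4·h[2] + 1/8·h[3] + 1/8·h[4]
  h[3] = 1 + 1/8·h[0] + 1/8·h[1] + 1/8·h[2] + 1/4·h[3] + 1/4·h[4]
  h[4] = 1 + 1/8·h[0] + 3/8·h[1] + 1/8·h[2] + 1/8·h[3] + 1/8·h[4]
Solving the 5×5 linear system over states ≠ 5 gives exactly h = [28544/4825, 5096/965, 24976/4825, 29008/4825, 28224/4825, 0] (h[5] = 0 is the target).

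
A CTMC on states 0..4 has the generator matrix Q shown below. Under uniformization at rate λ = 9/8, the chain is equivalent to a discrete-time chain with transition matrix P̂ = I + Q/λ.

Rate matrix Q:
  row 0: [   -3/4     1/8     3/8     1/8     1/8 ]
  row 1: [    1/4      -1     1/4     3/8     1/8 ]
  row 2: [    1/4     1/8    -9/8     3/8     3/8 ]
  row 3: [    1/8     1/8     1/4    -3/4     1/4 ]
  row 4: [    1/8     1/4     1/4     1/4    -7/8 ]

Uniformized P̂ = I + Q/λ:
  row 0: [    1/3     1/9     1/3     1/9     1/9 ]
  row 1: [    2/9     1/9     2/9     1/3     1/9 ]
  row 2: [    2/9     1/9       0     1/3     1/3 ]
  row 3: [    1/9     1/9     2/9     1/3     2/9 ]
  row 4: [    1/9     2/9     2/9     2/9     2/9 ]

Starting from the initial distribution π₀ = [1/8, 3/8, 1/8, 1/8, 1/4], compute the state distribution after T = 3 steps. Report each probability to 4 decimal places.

π = [0.1905, 0.1343, 0.1998, 0.2673, 0.2082]

t=0: π = [0.1250, 0.3750, 0.1250, 0.1250, 0.2500]
t=1: π = [0.1944, 0.1389, 0.2083, 0.2778, 0.1806]
t=2: π = [0.1929, 0.1312, 0.1975, 0.2701, 0.2083]
t=3: π = [0.1905, 0.1343, 0.1998, 0.2673, 0.2082]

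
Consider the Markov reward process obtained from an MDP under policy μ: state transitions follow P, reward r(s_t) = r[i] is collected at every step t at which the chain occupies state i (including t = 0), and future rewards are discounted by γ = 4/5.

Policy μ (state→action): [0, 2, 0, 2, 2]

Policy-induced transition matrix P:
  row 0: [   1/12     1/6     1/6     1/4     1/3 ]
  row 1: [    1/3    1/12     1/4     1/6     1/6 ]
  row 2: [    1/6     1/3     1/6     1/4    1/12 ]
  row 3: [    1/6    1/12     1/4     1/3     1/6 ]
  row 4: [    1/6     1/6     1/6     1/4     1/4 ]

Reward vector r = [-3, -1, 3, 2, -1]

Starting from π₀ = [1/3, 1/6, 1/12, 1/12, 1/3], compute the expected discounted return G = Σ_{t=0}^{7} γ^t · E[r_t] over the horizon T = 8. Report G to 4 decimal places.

G = -0.4479

t=0: π = [0.3333, 0.1667, 0.0833, 0.0833, 0.3333], E[r] = -1.0833, γ^t·E[r] = -1.083333, running G = -1.083333
t=1: π = [0.1667, 0.1597, 0.1875, 0.2431, 0.2431], E[r] = 0.1458, γ^t·E[r] = 0.116667, running G = -0.966667
t=2: π = [0.1794, 0.1644, 0.2002, 0.2569, 0.1991], E[r] = 0.2130, γ^t·E[r] = 0.136296, running G = -0.830370
t=3: π = [0.1791, 0.1649, 0.2018, 0.2577, 0.1965], E[r] = 0.2220, γ^t·E[r] = 0.113679, running G = -0.716691
t=4: π = [0.1792, 0.1651, 0.2019, 0.2577, 0.1961], E[r] = 0.2223, γ^t·E[r] = 0.091049, running G = -0.625643
t=5: π = [0.1792, 0.1651, 0.2019, 0.2577, 0.1961], E[r] = 0.2223, γ^t·E[r] = 0.072837, running G = -0.552806
t=6: π = [0.1792, 0.1651, 0.2019, 0.2577, 0.1961], E[r] = 0.2223, γ^t·E[r] = 0.058268, running G = -0.494538
t=7: π = [0.1792, 0.1651, 0.2019, 0.2577, 0.1961], E[r] = 0.2223, γ^t·E[r] = 0.046614, running G = -0.447924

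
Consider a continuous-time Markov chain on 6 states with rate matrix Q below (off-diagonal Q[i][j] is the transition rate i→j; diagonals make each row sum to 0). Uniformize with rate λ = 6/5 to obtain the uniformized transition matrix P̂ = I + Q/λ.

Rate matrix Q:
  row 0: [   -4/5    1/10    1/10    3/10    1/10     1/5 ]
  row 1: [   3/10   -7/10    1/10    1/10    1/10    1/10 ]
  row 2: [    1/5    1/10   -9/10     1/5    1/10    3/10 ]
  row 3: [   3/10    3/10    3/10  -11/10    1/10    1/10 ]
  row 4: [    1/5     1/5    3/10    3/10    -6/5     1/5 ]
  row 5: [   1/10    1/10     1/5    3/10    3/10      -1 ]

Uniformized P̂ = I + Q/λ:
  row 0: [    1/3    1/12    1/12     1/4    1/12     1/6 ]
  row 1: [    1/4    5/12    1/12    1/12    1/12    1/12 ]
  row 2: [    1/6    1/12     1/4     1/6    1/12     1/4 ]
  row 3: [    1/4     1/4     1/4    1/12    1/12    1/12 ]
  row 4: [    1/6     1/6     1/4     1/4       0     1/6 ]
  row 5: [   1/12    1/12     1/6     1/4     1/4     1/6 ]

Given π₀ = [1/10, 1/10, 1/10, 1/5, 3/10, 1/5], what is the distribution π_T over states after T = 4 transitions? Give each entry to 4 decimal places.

t=0: π = [0.1000, 0.1000, 0.1000, 0.2000, 0.3000, 0.2000]
t=1: π = [0.1917, 0.1750, 0.2000, 0.1917, 0.0917, 0.1500]
t=2: π = [0.2167, 0.1813, 0.1764, 0.1722, 0.1007, 0.1528]
t=3: π = [0.2195, 0.1808, 0.1709, 0.1764, 0.1004, 0.1519]
t=4: π = [0.2204, 0.1814, 0.1706, 0.1762, 0.1003, 0.1511]

π = [0.2204, 0.1814, 0.1706, 0.1762, 0.1003, 0.1511]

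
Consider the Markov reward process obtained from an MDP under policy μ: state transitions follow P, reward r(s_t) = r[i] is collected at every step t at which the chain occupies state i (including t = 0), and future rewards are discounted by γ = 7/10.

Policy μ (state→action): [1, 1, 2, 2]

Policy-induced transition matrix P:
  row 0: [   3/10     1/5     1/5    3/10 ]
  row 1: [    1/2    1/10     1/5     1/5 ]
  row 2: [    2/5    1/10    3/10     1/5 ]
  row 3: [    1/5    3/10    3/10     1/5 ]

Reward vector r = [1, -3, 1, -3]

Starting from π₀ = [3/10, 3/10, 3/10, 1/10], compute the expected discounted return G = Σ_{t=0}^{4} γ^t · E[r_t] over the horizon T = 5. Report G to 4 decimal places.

G = -1.6835

t=0: π = [0.3000, 0.3000, 0.3000, 0.1000], E[r] = -0.6000, γ^t·E[r] = -0.600000, running G = -0.600000
t=1: π = [0.3800, 0.1500, 0.2400, 0.2300], E[r] = -0.5200, γ^t·E[r] = -0.364000, running G = -0.964000
t=2: π = [0.3310, 0.1840, 0.2470, 0.2380], E[r] = -0.6880, γ^t·E[r] = -0.337120, running G = -1.301120
t=3: π = [0.3377, 0.1807, 0.2485, 0.2331], E[r] = -0.6552, γ^t·E[r] = -0.224734, running G = -1.525854
t=4: π = [0.3377, 0.1804, 0.2482, 0.2338], E[r] = -0.6566, γ^t·E[r] = -0.157659, running G = -1.683513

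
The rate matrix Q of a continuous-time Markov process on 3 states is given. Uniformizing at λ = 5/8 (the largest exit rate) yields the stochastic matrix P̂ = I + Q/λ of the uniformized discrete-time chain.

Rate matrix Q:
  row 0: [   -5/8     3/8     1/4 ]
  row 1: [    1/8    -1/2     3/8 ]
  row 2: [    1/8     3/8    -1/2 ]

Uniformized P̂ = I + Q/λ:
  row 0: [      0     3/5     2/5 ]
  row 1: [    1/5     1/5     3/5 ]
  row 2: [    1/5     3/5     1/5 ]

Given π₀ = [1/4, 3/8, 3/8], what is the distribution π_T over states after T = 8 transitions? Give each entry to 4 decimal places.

t=0: π = [0.2500, 0.3750, 0.3750]
t=1: π = [0.1500, 0.4500, 0.4000]
t=2: π = [0.1700, 0.4200, 0.4100]
t=3: π = [0.1660, 0.4320, 0.4020]
t=4: π = [0.1668, 0.4272, 0.4060]
t=5: π = [0.1666, 0.4291, 0.4042]
t=6: π = [0.1667, 0.4284, 0.4050]
t=7: π = [0.1667, 0.4287, 0.4047]
t=8: π = [0.1667, 0.4285, 0.4048]

π = [0.1667, 0.4285, 0.4048]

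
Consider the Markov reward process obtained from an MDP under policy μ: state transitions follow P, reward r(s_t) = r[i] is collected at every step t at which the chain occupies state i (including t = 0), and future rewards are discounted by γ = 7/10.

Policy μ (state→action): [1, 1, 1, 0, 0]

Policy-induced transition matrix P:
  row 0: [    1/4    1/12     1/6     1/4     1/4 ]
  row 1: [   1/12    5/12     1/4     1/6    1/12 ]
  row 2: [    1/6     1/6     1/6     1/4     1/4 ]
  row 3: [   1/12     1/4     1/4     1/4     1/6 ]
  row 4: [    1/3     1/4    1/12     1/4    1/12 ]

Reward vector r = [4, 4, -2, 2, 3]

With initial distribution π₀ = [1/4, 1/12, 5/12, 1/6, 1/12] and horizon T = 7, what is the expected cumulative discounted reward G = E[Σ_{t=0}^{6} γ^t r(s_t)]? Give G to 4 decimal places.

t=0: π = [0.2500, 0.0833, 0.4167, 0.1667, 0.0833], E[r] = 1.0833, γ^t·E[r] = 1.083333, running G = 1.083333
t=1: π = [0.1806, 0.1875, 0.1806, 0.2431, 0.2083], E[r] = 2.2222, γ^t·E[r] = 1.555556, running G = 2.638889
t=2: π = [0.1806, 0.2361, 0.1852, 0.2344, 0.1638], E[r] = 2.2564, γ^t·E[r] = 1.105619, running G = 3.744508
t=3: π = [0.1698, 0.2438, 0.1922, 0.2303, 0.1638], E[r] = 2.2222, γ^t·E[r] = 0.762206, running G = 4.506714
t=4: π = [0.1686, 0.2463, 0.1925, 0.2297, 0.1629], E[r] = 2.2226, γ^t·E[r] = 0.533648, running G = 5.040362
t=5: π = [0.1682, 0.2469, 0.1928, 0.2295, 0.1627], E[r] = 2.2218, γ^t·E[r] = 0.373422, running G = 5.413784
t=6: π = [0.1681, 0.2471, 0.1928, 0.2294, 0.1626], E[r] = 2.2217, γ^t·E[r] = 0.261378, running G = 5.675162

G = 5.6752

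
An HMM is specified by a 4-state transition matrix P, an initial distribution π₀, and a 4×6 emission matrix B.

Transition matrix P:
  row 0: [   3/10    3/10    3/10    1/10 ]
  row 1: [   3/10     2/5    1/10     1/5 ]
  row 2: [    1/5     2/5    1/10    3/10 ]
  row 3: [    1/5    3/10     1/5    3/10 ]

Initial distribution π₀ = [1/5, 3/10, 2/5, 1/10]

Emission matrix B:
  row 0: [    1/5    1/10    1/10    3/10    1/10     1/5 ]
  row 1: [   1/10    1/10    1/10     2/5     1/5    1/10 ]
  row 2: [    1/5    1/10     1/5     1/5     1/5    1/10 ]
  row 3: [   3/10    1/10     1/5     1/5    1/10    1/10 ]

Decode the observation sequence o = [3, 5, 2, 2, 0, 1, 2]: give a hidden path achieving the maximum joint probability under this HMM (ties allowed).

path = [1, 0, 2, 3, 3, 3, 3]

t=0: δ = [6.000e-02, 1.200e-01, 8.000e-02, 2.000e-02]  (obs o_0=3)
t=1: δ = [7.200e-03, 4.800e-03, 1.800e-03, 2.400e-03]  ψ = [1, 1, 0, 1]  (obs o_1=5)
t=2: δ = [2.160e-04, 2.160e-04, 4.320e-04, 1.920e-04]  ψ = [0, 0, 0, 1]  (obs o_2=2)
t=3: δ = [8.640e-06, 1.728e-05, 1.296e-05, 2.592e-05]  ψ = [2, 2, 0, 2]  (obs o_3=2)
t=4: δ = [1.037e-06, 7.776e-07, 1.037e-06, 2.333e-06]  ψ = [1, 3, 3, 3]  (obs o_4=0)
t=5: δ = [4.666e-08, 6.998e-08, 4.666e-08, 6.998e-08]  ψ = [3, 3, 3, 3]  (obs o_5=1)
t=6: δ = [2.100e-09, 2.799e-09, 2.799e-09, 4.199e-09]  ψ = [1, 1, 0, 3]  (obs o_6=2)
backtrack: best end state = 3; path = [1, 0, 2, 3, 3, 3, 3]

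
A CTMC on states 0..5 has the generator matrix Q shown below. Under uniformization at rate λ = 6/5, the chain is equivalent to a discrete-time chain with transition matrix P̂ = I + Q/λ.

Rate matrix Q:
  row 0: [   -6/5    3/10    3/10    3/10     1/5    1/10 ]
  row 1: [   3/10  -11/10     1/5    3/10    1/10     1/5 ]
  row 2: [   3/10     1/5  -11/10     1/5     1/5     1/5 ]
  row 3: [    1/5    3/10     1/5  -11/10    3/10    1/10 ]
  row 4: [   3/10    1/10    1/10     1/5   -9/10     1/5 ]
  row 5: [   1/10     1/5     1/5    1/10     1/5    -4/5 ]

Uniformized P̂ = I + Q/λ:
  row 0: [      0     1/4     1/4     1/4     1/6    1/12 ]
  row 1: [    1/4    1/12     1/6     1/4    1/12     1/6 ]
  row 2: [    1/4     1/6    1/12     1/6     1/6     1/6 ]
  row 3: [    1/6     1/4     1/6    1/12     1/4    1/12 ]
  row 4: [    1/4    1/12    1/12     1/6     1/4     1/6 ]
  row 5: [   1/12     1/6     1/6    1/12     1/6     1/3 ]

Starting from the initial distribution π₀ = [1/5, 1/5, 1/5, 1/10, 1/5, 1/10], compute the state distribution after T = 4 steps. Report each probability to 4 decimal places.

π = [0.1664, 0.1657, 0.1528, 0.1666, 0.1820, 0.1665]

t=0: π = [0.2000, 0.2000, 0.2000, 0.1000, 0.2000, 0.1000]
t=1: π = [0.1750, 0.1583, 0.1500, 0.1833, 0.1750, 0.1583]
t=2: π = [0.1646, 0.1688, 0.1542, 0.1660, 0.1833, 0.1632]
t=3: π = [0.1678, 0.1649, 0.1523, 0.1670, 0.1817, 0.1663]
t=4: π = [0.1664, 0.1657, 0.1528, 0.1666, 0.1820, 0.1665]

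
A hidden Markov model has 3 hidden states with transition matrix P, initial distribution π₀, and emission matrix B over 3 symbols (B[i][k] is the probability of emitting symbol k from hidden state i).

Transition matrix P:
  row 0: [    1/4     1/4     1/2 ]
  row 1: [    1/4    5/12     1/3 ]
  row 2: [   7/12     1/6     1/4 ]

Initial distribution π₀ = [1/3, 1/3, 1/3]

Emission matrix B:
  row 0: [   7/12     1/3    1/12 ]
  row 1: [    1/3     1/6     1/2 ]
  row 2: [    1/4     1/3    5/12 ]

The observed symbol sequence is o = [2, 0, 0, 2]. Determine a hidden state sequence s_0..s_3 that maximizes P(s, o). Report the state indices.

t=0: δ = [2.778e-02, 1.667e-01, 1.389e-01]  (obs o_0=2)
t=1: δ = [4.726e-02, 2.315e-02, 1.389e-02]  ψ = [2, 1, 1]  (obs o_1=0)
t=2: δ = [6.892e-03, 3.938e-03, 5.908e-03]  ψ = [0, 0, 0]  (obs o_2=0)
t=3: δ = [2.872e-04, 8.615e-04, 1.436e-03]  ψ = [2, 0, 0]  (obs o_3=2)
backtrack: best end state = 2; path = [2, 0, 0, 2]

path = [2, 0, 0, 2]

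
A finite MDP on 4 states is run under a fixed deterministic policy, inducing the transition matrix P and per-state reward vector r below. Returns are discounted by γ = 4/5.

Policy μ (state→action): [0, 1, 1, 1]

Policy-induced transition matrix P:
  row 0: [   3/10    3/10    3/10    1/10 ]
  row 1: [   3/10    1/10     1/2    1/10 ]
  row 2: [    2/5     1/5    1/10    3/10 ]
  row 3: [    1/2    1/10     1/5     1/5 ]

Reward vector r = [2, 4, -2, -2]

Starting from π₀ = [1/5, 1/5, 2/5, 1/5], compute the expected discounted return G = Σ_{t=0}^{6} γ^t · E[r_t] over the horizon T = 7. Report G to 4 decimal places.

G = 1.8655

t=0: π = [0.2000, 0.2000, 0.4000, 0.2000], E[r] = 0.0000, γ^t·E[r] = 0.000000, running G = 0.000000
t=1: π = [0.3800, 0.1800, 0.2400, 0.2000], E[r] = 0.6000, γ^t·E[r] = 0.480000, running G = 0.480000
t=2: π = [0.3640, 0.2000, 0.2680, 0.1680], E[r] = 0.6560, γ^t·E[r] = 0.419840, running G = 0.899840
t=3: π = [0.3604, 0.1996, 0.2696, 0.1704], E[r] = 0.6392, γ^t·E[r] = 0.327270, running G = 1.227110
t=4: π = [0.3610, 0.1990, 0.2690, 0.1710], E[r] = 0.6384, γ^t·E[r] = 0.261489, running G = 1.488599
t=5: π = [0.3611, 0.1991, 0.2689, 0.1709], E[r] = 0.6390, γ^t·E[r] = 0.209380, running G = 1.697979
t=6: π = [0.3611, 0.1991, 0.2689, 0.1709], E[r] = 0.6389, γ^t·E[r] = 0.167493, running G = 1.865472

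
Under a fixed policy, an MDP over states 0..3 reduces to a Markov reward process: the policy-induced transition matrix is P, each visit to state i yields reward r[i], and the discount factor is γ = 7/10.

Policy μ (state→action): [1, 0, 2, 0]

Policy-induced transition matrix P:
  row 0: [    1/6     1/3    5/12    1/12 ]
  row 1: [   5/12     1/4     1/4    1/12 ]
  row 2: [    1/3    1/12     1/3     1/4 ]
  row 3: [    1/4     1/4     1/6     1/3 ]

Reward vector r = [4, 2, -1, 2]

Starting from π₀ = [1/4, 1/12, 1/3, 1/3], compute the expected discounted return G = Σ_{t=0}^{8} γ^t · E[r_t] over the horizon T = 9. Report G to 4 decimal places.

G = 5.1531

t=0: π = [0.2500, 0.0833, 0.3333, 0.3333], E[r] = 1.5000, γ^t·E[r] = 1.500000, running G = 1.500000
t=1: π = [0.2708, 0.2153, 0.2917, 0.2222], E[r] = 1.6667, γ^t·E[r] = 1.166667, running G = 2.666667
t=2: π = [0.2876, 0.2240, 0.3009, 0.1875], E[r] = 1.6725, γ^t·E[r] = 0.819502, running G = 3.486169
t=3: π = [0.2884, 0.2238, 0.3074, 0.1804], E[r] = 1.6547, γ^t·E[r] = 0.567564, running G = 4.053733
t=4: π = [0.2889, 0.2228, 0.3087, 0.1797], E[r] = 1.6518, γ^t·E[r] = 0.396595, running G = 4.450328
t=5: π = [0.2888, 0.2226, 0.3089, 0.1797], E[r] = 1.6509, γ^t·E[r] = 0.277462, running G = 4.727790
t=6: π = [0.2888, 0.2226, 0.3089, 0.1797], E[r] = 1.6509, γ^t·E[r] = 0.194223, running G = 4.922013
t=7: π = [0.2888, 0.2226, 0.3089, 0.1798], E[r] = 1.6509, γ^t·E[r] = 0.135956, running G = 5.057969
t=8: π = [0.2888, 0.2226, 0.3089, 0.1798], E[r] = 1.6509, γ^t·E[r] = 0.095170, running G = 5.153139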